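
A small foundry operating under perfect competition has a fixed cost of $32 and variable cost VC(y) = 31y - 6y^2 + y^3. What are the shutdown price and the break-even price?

Shutdown price = min AVC. AVC = 31 - 6y + y^2, with vertex at y = 3 and minimum $22.
ATC = 32/y + 31 - 6y + y^2. Setting dATC/dy = −32/y^2 − 6 + 2y = 0 gives y = 4 (since 2·4^3 − 6·4^2 = 32).
min ATC = 32/4 + 31 − 6·4 + 4^2 = $31. That is the break-even price.
Between these two prices the firm operates at a loss; above $31 it earns a profit.

Shutdown price = $22; break-even price = $31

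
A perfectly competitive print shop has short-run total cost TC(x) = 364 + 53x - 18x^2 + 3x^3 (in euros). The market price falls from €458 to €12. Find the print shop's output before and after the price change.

Output falls from 9 to 0 (the firm shuts down)

MC = 53 - 36x + 9x^2; the shutdown threshold is min AVC = €26 (at x = 3).
With P = €458 above the shutdown price, P = MC gives x = 9.
At P = €12 < min AVC = €26, price no longer covers variable cost at any output, so the firm shuts down: x = 0.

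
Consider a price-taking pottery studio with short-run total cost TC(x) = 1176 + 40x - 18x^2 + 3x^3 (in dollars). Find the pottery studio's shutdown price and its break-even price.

Shutdown price = min AVC. AVC = 40 - 18x + 3x^2, with vertex at x = 3 and minimum $13.
ATC = 1176/x + 40 - 18x + 3x^2. Setting dATC/dx = −1176/x^2 − 18 + 6x = 0 gives x = 7 (since 6·7^3 − 18·7^2 = 1176).
min ATC = 1176/7 + 40 − 18·7 + 3·7^2 = $229. That is the break-even price.
Between these two prices the firm operates at a loss; above $229 it earns a profit.

Shutdown price = $13; break-even price = $229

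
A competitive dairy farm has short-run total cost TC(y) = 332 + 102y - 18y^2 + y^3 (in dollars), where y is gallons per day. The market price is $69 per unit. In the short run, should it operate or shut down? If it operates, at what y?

Strip out fixed cost: VC = 102y - 18y^2 + y^3. Then AVC = 102 - 18y + y^2 and MC = 102 - 36y + 3y^2.
The AVC parabola has its vertex at y = 18/2 = 9, where AVC = 102 - 18·9 + 9^2 = $21.
Since P = $69 ≥ min AVC = $21, price covers variable cost and the firm should produce.
P = MC gives 33 - 36y + 3y^2 = 0, with roots 1 and 11. Take the larger (rising MC): y* = 11.
Check: AVC at y = 11 is $25 ≤ P, so revenue covers variable cost.
Profit = P·y − TC = 69·11 − 607 = $152.

Produce at y = 11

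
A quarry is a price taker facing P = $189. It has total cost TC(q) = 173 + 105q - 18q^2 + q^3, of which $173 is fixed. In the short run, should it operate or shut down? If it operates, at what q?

Produce at q = 14

Variable cost is VC = 105q - 18q^2 + q^3, so AVC = VC/q = 105 - 18q + q^2 and MC = dTC/dq = 105 - 36q + 3q^2.
AVC is minimized where dAVC/dq = -18 + 2q = 0, at q = 9; min AVC = 105 - 18·9 + 9^2 = $24.
P = $189 exceeds min AVC = $24, so the firm stays open.
Set P = MC: 189 = 105 - 36q + 3q^2 → -84 - 36q + 3q^2 = 0. The roots are q = -2 and q = 14; the profit-maximizing output is on the rising part of MC, so q* = 14.
Check: AVC at q = 14 is $49 ≤ P, so revenue covers variable cost.
Profit = P·q − TC = 189·14 − 859 = $1787.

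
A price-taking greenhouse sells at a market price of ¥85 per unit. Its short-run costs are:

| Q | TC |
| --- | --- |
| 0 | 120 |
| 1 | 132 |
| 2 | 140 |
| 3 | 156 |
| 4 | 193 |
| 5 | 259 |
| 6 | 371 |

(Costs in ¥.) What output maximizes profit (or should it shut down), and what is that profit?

Profit at each row (π = 85Q − TC): Q=0: -120; Q=1: -47; Q=2: 30; Q=3: 99; Q=4: 147; Q=5: 166; Q=6: 139.
Profit is maximized at Q = 5. AVC there is 139/5 = ¥27.80 ≤ P, so producing beats shutting down (which would give -¥120).

Q = 5; profit = ¥166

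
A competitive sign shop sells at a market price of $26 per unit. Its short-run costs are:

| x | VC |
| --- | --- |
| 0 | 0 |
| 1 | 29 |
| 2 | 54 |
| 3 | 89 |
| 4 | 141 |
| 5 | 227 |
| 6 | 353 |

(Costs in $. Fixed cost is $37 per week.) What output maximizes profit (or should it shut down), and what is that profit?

Compute π = P·x − TC at each output: x=0: -37; x=1: -40; x=2: -39; x=3: -48; x=4: -74; x=5: -134; x=6: -234.
Profit is highest at x = 0. Equivalently, the lowest AVC in the table is 54/2 ≈ $27 at x = 2, and P = $26 falls below it — price never covers variable cost, so the firm shuts down and loses only its fixed cost.

x = 0 (shut down); profit = -$37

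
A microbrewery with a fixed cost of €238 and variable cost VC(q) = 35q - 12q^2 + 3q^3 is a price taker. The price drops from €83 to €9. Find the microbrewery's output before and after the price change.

Output falls from 4 to 0 (the firm shuts down)

MC = 35 - 24q + 9q^2; the shutdown threshold is min AVC = €23 (at q = 2).
At P = €83 ≥ min AVC, set P = MC on the rising branch: q = 4.
At P = €9 < min AVC = €23, price no longer covers variable cost at any output, so the firm shuts down: q = 0.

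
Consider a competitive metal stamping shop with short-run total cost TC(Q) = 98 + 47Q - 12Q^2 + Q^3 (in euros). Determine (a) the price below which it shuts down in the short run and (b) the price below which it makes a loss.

Shutdown price = €11; break-even price = €26

Shutdown price = min AVC. AVC = 47 - 12Q + Q^2, with vertex at Q = 6 and minimum €11.
ATC = 98/Q + 47 - 12Q + Q^2. Setting dATC/dQ = −98/Q^2 − 12 + 2Q = 0 gives Q = 7 (since 2·7^3 − 12·7^2 = 98).
min ATC = 98/7 + 47 − 12·7 + 7^2 = €26. That is the break-even price.
Between these two prices the firm operates at a loss; above €26 it earns a profit.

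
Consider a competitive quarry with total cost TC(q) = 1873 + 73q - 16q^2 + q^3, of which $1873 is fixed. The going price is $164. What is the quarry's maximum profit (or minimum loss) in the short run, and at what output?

Profit = -$183 at q = 13

AVC = 73 - 16q + q^2 has its minimum $9 at q = 8; price $164 clears that bar, so the firm operates.
MC = 73 - 32q + 3q^2. Setting P = MC and taking the root on the rising branch gives q* = 13.
TR = 164·13 = 2132. TC = 1873 + 442 = 2315. Profit = 2132 − 2315 = -$183.
Shutting down would mean losing the fixed cost of $1873, so operating at a loss of $183 is better by $1690.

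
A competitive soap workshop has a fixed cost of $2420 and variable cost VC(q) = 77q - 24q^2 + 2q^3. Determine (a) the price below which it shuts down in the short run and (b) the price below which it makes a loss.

Shutdown price = $5; break-even price = $275

Shutdown price = min AVC. AVC = 77 - 24q + 2q^2, with vertex at q = 6 and minimum $5.
ATC = 2420/q + 77 - 24q + 2q^2. Setting dATC/dq = −2420/q^2 − 24 + 4q = 0 gives q = 11 (since 4·11^3 − 24·11^2 = 2420).
min ATC = 2420/11 + 77 − 24·11 + 2·11^2 = $275. That is the break-even price.
For $5 ≤ P < $275 the firm produces at a loss; below $5 it shuts down.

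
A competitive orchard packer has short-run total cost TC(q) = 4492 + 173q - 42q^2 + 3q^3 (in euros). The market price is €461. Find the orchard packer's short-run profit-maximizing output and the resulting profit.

AVC = 173 - 42q + 3q^2 has its minimum €26 at q = 7; price €461 clears that bar, so the firm operates.
MC = 173 - 84q + 9q^2. Setting P = MC and taking the root on the rising branch gives q* = 12.
TR = 461·12 = 5532. TC = 4492 + 1212 = 5704. Profit = 5532 − 5704 = -€172.
By producing, the firm covers all variable cost plus €4320 of fixed cost; shutting down would lose the full €4492.

Profit = -€172 at q = 12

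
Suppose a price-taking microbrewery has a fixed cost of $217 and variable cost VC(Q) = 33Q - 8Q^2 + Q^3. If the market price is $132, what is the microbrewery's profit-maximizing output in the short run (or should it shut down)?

From TC, MC = TC'(Q) = 33 - 16Q + 3Q^2 and AVC = VC/Q = 33 - 8Q + Q^2.
AVC hits its minimum where MC = AVC, at Q = 4, giving min AVC = 33 - 8·4 + 4^2 = $17.
Since P = $132 ≥ min AVC = $17, price covers variable cost and the firm should produce.
P = MC gives -99 - 16Q + 3Q^2 = 0, with roots -11/3 and 9. Take the larger (rising MC): Q* = 9.
Check: AVC at Q = 9 is $42 ≤ P, so revenue covers variable cost.
Profit = P·Q − TC = 132·9 − 595 = $593.

Produce at Q = 9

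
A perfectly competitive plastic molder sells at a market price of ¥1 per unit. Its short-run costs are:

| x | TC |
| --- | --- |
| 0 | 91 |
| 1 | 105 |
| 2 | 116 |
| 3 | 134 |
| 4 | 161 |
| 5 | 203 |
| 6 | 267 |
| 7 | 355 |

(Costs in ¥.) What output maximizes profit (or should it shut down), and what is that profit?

Compute π = P·x − TC at each output: x=0: -91; x=1: -104; x=2: -114; x=3: -131; x=4: -157; x=5: -198; x=6: -261; x=7: -348.
Profit is highest at x = 0. Equivalently, the lowest AVC in the table is 25/2 ≈ ¥12.50 at x = 2, and P = ¥1 falls below it — price never covers variable cost, so the firm shuts down and loses only its fixed cost.

x = 0 (shut down); profit = -¥91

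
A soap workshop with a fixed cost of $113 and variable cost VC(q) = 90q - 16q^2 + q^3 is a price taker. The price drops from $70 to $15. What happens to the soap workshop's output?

Output falls from 10 to 0 (the firm shuts down)

MC = 90 - 32q + 3q^2; the shutdown threshold is min AVC = $26 (at q = 8).
With P = $70 above the shutdown price, P = MC gives q = 10.
At P = $15 < min AVC = $26, price no longer covers variable cost at any output, so the firm shuts down: q = 0.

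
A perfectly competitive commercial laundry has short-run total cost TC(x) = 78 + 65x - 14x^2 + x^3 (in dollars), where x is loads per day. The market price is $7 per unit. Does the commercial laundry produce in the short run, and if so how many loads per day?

Shut down

Variable cost is VC = 65x - 14x^2 + x^3, so AVC = VC/x = 65 - 14x + x^2 and MC = dTC/dx = 65 - 28x + 3x^2.
AVC is minimized where dAVC/dx = -14 + 2x = 0, at x = 7; min AVC = 65 - 14·7 + 7^2 = $16.
With P < min AVC ($7 < $16), every unit sold adds to the loss.
The firm minimizes its loss by shutting down and losing only its fixed cost of $78.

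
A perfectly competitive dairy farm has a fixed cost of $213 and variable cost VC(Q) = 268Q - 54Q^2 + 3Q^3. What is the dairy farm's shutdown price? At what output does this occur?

The shutdown price is the minimum of AVC. VC = 268Q - 54Q^2 + 3Q^3, so AVC = 268 - 54Q + 3Q^2.
dAVC/dQ = -54 + 6Q = 0 gives Q = 9. min AVC = 268 - 54·9 + 3·9^2 = 25.
The firm shuts down for any P below $25.

$25 per unit, at Q = 9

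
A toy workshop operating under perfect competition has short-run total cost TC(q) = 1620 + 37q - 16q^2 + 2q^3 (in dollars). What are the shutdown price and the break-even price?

Shutdown price = min AVC. AVC = 37 - 16q + 2q^2, with vertex at q = 4 and minimum $5.
ATC = 1620/q + 37 - 16q + 2q^2. Setting dATC/dq = −1620/q^2 − 16 + 4q = 0 gives q = 9 (since 4·9^3 − 16·9^2 = 1620).
min ATC = 1620/9 + 37 − 16·9 + 2·9^2 = $235. That is the break-even price.
For $5 ≤ P < $235 the firm produces at a loss; below $5 it shuts down.

Shutdown price = $5; break-even price = $235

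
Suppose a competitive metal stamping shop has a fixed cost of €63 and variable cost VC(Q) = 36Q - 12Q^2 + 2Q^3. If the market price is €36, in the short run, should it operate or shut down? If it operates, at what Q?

Strip out fixed cost: VC = 36Q - 12Q^2 + 2Q^3. Then AVC = 36 - 12Q + 2Q^2 and MC = 36 - 24Q + 6Q^2.
AVC hits its minimum where MC = AVC, at Q = 3, giving min AVC = 36 - 12·3 + 2·3^2 = €18.
Since P = €36 ≥ min AVC = €18, price covers variable cost and the firm should produce.
Set P = MC: 36 = 36 - 24Q + 6Q^2 → -24Q + 6Q^2 = 0. The roots are Q = 0 and Q = 4; the profit-maximizing output is on the rising part of MC, so Q* = 4.
Check: AVC at Q = 4 is €20 ≤ P, so revenue covers variable cost.
Profit = P·Q − TC = 36·4 − 143 = €1.

Produce at Q = 4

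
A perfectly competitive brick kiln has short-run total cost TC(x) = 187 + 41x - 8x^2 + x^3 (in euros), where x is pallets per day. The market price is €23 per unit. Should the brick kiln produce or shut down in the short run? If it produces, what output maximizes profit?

Variable cost is VC = 41x - 8x^2 + x^3, so AVC = VC/x = 41 - 8x + x^2 and MC = dTC/dx = 41 - 16x + 3x^2.
AVC hits its minimum where MC = AVC, at x = 4, giving min AVC = 41 - 8·4 + 4^2 = €25.
P = €23 lies below min AVC = €25; no output level covers variable cost.
The firm minimizes its loss by shutting down and losing only its fixed cost of €187.

Shut down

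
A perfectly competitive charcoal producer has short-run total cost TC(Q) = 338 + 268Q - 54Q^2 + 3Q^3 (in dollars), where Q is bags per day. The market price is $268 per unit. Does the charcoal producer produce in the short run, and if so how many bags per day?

Strip out fixed cost: VC = 268Q - 54Q^2 + 3Q^3. Then AVC = 268 - 54Q + 3Q^2 and MC = 268 - 108Q + 9Q^2.
AVC hits its minimum where MC = AVC, at Q = 9, giving min AVC = 268 - 54·9 + 3·9^2 = $25.
P = $268 exceeds min AVC = $25, so the firm stays open.
Solving P = MC: -108Q + 9Q^2 = 0 ⇒ Q = 0 or 12. On the upward-sloping branch, Q* = 12.
Check: AVC at Q = 12 is $52 ≤ P, so revenue covers variable cost.
Profit = P·Q − TC = 268·12 − 962 = $2254.

Produce at Q = 12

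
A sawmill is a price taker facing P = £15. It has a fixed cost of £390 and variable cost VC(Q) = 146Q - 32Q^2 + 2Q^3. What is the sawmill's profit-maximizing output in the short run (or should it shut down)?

Shut down

Variable cost is VC = 146Q - 32Q^2 + 2Q^3, so AVC = VC/Q = 146 - 32Q + 2Q^2 and MC = dTC/dQ = 146 - 64Q + 6Q^2.
The AVC parabola has its vertex at Q = 32/4 = 8, where AVC = 146 - 32·8 + 2·8^2 = £18.
With P < min AVC (£15 < £18), every unit sold adds to the loss.
Best response: produce nothing and absorb the £390 fixed cost.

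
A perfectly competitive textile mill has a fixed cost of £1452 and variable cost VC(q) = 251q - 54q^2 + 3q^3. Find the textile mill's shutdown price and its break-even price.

Shutdown price = £8; break-even price = £152

AVC = 251 - 54q + 3q^2; minimized at q = 9, giving min AVC = £8. That is the shutdown price.
ATC = 1452/q + 251 - 54q + 3q^2. Setting dATC/dq = −1452/q^2 − 54 + 6q = 0 gives q = 11 (since 6·11^3 − 54·11^2 = 1452).
min ATC = 1452/11 + 251 − 54·11 + 3·11^2 = £152. That is the break-even price.
Between these two prices the firm operates at a loss; above £152 it earns a profit.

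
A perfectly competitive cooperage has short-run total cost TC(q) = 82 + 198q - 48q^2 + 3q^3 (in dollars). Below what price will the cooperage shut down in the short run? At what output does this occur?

The firm shuts down when price falls below the minimum of average variable cost. AVC = VC/q = 198 - 48q + 3q^2.
dAVC/dq = -48 + 6q = 0 gives q = 8. min AVC = 198 - 48·8 + 3·8^2 = 6.
The firm shuts down for any P below $6.

$6 per unit, at q = 8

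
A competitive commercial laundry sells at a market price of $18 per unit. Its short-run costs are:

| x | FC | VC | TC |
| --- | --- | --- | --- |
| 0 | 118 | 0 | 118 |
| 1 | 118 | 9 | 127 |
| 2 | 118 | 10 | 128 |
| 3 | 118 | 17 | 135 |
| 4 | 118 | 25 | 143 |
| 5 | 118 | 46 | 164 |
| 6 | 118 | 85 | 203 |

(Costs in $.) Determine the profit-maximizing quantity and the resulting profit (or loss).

x = 4; profit = -$71

Tabulate TR − TC: x=0: -118; x=1: -109; x=2: -92; x=3: -81; x=4: -71; x=5: -74; x=6: -95.
Profit is maximized at x = 4. AVC there is 25/4 = $6.25 ≤ P, so producing beats shutting down (which would give -$118).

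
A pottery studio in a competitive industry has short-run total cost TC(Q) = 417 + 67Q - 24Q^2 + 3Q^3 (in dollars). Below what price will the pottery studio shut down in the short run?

The firm shuts down when price falls below the minimum of average variable cost. AVC = VC/Q = 67 - 24Q + 3Q^2.
At the minimum of AVC, MC = AVC. MC = 67 - 48Q + 9Q^2; setting MC = AVC gives 6Q^2 - 24Q = 0, so Q = 4. min AVC = 19.
The firm shuts down for any P below $19.

$19 per unit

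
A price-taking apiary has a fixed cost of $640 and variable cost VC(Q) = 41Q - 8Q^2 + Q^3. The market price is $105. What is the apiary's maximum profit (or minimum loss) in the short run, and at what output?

Profit = -$128 at Q = 8

AVC = 41 - 8Q + Q^2; min AVC = $25 at Q = 4. Since P = $105 ≥ min AVC, the firm produces.
MC = 41 - 16Q + 3Q^2. Setting P = MC and taking the root on the rising branch gives Q* = 8.
TR = 105·8 = 840. TC = 640 + 328 = 968. Profit = 840 − 968 = -$128.
Shutting down would mean losing the fixed cost of $640, so operating at a loss of $128 is better by $512.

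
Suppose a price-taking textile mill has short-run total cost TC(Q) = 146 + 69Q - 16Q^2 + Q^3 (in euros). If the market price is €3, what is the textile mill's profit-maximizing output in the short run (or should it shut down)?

From TC, MC = TC'(Q) = 69 - 32Q + 3Q^2 and AVC = VC/Q = 69 - 16Q + Q^2.
AVC is minimized where dAVC/dQ = -16 + 2Q = 0, at Q = 8; min AVC = 69 - 16·8 + 8^2 = €5.
Since P = €3 < min AVC = €5, price fails to cover variable cost at any output.
Shutting down limits the loss to fixed cost, €146.

Shut down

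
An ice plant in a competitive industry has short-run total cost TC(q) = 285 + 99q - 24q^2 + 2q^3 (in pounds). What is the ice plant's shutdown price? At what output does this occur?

£27 per unit, at q = 6

The shutdown price is the minimum of AVC. VC = 99q - 24q^2 + 2q^3, so AVC = 99 - 24q + 2q^2.
dAVC/dq = -24 + 4q = 0 gives q = 6. min AVC = 99 - 24·6 + 2·6^2 = 27.
The firm shuts down for any P below £27.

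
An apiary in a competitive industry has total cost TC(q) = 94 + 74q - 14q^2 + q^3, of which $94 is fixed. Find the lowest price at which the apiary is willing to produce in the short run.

The firm shuts down when price falls below the minimum of average variable cost. AVC = VC/q = 74 - 14q + q^2.
dAVC/dq = -14 + 2q = 0 gives q = 7. min AVC = 74 - 14·7 + 7^2 = 25.
So the shutdown price is $25.

$25 per unit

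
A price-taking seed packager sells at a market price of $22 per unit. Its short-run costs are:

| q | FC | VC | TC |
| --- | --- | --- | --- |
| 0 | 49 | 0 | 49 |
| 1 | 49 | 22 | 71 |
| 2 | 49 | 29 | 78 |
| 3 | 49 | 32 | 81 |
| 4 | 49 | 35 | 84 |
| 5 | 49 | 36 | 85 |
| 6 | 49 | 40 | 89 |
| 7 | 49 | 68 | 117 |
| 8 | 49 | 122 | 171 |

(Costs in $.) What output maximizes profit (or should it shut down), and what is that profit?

Tabulate TR − TC: q=0: -49; q=1: -49; q=2: -34; q=3: -15; q=4: 4; q=5: 25; q=6: 43; q=7: 37; q=8: 5.
Profit is maximized at q = 6. AVC there is 40/6 = $6.67 ≤ P, so producing beats shutting down (which would give -$49).

q = 6; profit = $43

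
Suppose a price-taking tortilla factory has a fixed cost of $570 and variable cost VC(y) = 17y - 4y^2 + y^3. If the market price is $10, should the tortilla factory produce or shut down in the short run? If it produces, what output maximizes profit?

From TC, MC = TC'(y) = 17 - 8y + 3y^2 and AVC = VC/y = 17 - 4y + y^2.
The AVC parabola has its vertex at y = 4/2 = 2, where AVC = 17 - 4·2 + 2^2 = $13.
Since P = $10 < min AVC = $13, price fails to cover variable cost at any output.
Shutting down limits the loss to fixed cost, $570.

Shut down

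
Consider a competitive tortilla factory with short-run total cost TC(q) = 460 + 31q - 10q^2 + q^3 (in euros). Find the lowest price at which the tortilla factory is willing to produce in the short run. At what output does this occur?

The shutdown price is the minimum of AVC. VC = 31q - 10q^2 + q^3, so AVC = 31 - 10q + q^2.
At the minimum of AVC, MC = AVC. MC = 31 - 20q + 3q^2; setting MC = AVC gives 2q^2 - 10q = 0, so q = 5. min AVC = 6.
The firm shuts down for any P below €6.

€6 per unit, at q = 5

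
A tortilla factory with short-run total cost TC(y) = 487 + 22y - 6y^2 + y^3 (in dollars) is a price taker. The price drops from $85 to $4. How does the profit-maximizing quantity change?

MC = 22 - 12y + 3y^2; the shutdown threshold is min AVC = $13 (at y = 3).
With P = $85 above the shutdown price, P = MC gives y = 7.
At P = $4 < min AVC = $13, price no longer covers variable cost at any output, so the firm shuts down: y = 0.

Output falls from 7 to 0 (the firm shuts down)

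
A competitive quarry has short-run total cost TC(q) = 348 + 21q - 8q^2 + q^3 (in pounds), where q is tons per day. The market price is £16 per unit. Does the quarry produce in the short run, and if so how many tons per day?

Produce at q = 5

From TC, MC = TC'(q) = 21 - 16q + 3q^2 and AVC = VC/q = 21 - 8q + q^2.
AVC hits its minimum where MC = AVC, at q = 4, giving min AVC = 21 - 8·4 + 4^2 = £5.
Since P = £16 ≥ min AVC = £5, price covers variable cost and the firm should produce.
Set P = MC: 16 = 21 - 16q + 3q^2 → 5 - 16q + 3q^2 = 0. The roots are q = 1/3 and q = 5; the profit-maximizing output is on the rising part of MC, so q* = 5.
Check: AVC at q = 5 is £6 ≤ P, so revenue covers variable cost.
Profit = P·q − TC = 16·5 − 378 = -£298, a loss, but smaller than the £348 fixed cost the firm would lose by shutting down.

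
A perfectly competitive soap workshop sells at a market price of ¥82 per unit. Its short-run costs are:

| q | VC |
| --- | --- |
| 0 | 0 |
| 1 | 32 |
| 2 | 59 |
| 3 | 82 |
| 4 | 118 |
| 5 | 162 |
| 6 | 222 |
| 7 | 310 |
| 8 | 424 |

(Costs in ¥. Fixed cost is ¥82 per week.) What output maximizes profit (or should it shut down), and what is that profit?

q = 6; profit = ¥188

Compute π = P·q − TC at each output: q=0: -82; q=1: -32; q=2: 23; q=3: 82; q=4: 128; q=5: 166; q=6: 188; q=7: 182; q=8: 150.
Profit is maximized at q = 6. AVC there is 222/6 = ¥37 ≤ P, so producing beats shutting down (which would give -¥82).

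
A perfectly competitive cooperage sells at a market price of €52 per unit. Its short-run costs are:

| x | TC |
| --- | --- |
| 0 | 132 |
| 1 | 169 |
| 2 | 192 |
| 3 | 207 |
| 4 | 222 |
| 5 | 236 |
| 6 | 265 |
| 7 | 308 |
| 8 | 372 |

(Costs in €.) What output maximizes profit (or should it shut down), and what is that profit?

Tabulate TR − TC: x=0: -132; x=1: -117; x=2: -88; x=3: -51; x=4: -14; x=5: 24; x=6: 47; x=7: 56; x=8: 44.
Profit is maximized at x = 7. AVC there is 176/7 = €25.14 ≤ P, so producing beats shutting down (which would give -€132).

x = 7; profit = €56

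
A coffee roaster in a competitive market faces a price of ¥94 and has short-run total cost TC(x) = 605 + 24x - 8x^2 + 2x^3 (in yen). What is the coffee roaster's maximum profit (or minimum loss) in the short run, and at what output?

AVC = 24 - 8x + 2x^2 has its minimum ¥16 at x = 2; price ¥94 clears that bar, so the firm operates.
MC = 24 - 16x + 6x^2. Setting P = MC and taking the root on the rising branch gives x* = 5.
TR = 94·5 = 470. TC = 605 + 170 = 775. Profit = 470 − 775 = -¥305.
That loss of ¥305 beats the ¥605 the firm would lose by shutting down; producing recovers ¥300 of fixed cost.

Profit = -¥305 at x = 5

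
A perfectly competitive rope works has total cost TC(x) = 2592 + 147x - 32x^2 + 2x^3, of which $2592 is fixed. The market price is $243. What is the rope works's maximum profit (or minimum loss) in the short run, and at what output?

AVC = 147 - 32x + 2x^2 has its minimum $19 at x = 8; price $243 clears that bar, so the firm operates.
MC = 147 - 64x + 6x^2. Setting P = MC and taking the root on the rising branch gives x* = 12.
TR = 243·12 = 2916. TC = 2592 + 612 = 3204. Profit = 2916 − 3204 = -$288.
By producing, the firm covers all variable cost plus $2304 of fixed cost; shutting down would lose the full $2592.

Profit = -$288 at x = 12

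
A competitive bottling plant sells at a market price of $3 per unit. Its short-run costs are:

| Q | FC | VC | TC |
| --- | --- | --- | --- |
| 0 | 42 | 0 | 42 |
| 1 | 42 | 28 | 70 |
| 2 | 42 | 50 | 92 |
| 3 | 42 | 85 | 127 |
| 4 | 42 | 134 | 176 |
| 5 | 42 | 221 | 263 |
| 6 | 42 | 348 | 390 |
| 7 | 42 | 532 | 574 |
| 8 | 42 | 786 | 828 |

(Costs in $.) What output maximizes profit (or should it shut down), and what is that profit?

Compute π = P·Q − TC at each output: Q=0: -42; Q=1: -67; Q=2: -86; Q=3: -118; Q=4: -164; Q=5: -248; Q=6: -372; Q=7: -553; Q=8: -804.
Profit is highest at Q = 0. Equivalently, the lowest AVC in the table is 50/2 ≈ $25 at Q = 2, and P = $3 falls below it — price never covers variable cost, so the firm shuts down and loses only its fixed cost.

Q = 0 (shut down); profit = -$42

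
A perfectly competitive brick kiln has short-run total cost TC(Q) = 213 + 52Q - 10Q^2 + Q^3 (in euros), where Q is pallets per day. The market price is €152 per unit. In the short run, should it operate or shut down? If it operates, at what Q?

From TC, MC = TC'(Q) = 52 - 20Q + 3Q^2 and AVC = VC/Q = 52 - 10Q + Q^2.
AVC hits its minimum where MC = AVC, at Q = 5, giving min AVC = 52 - 10·5 + 5^2 = €27.
Since P = €152 ≥ min AVC = €27, price covers variable cost and the firm should produce.
Solving P = MC: -100 - 20Q + 3Q^2 = 0 ⇒ Q = -10/3 or 10. On the upward-sloping branch, Q* = 10.
Check: AVC at Q = 10 is €52 ≤ P, so revenue covers variable cost.
Profit = P·Q − TC = 152·10 − 733 = €787.

Produce at Q = 10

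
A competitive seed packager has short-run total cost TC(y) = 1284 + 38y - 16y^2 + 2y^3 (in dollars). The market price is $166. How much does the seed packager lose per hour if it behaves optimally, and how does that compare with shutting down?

AVC = 38 - 16y + 2y^2; min AVC = $6 at y = 4. Since P = $166 ≥ min AVC, the firm produces.
With MC = 38 - 32y + 6y^2, P = MC on the upward-sloping part at y* = 8.
TR = 166·8 = 1328. TC = 1284 + 304 = 1588. Profit = 1328 − 1588 = -$260.
That loss of $260 beats the $1284 the firm would lose by shutting down; producing recovers $1024 of fixed cost.

Profit = -$260 at y = 8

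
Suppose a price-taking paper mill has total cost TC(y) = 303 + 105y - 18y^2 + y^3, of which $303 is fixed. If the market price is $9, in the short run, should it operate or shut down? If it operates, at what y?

Shut down

From TC, MC = TC'(y) = 105 - 36y + 3y^2 and AVC = VC/y = 105 - 18y + y^2.
AVC hits its minimum where MC = AVC, at y = 9, giving min AVC = 105 - 18·9 + 9^2 = $24.
Since P = $9 < min AVC = $24, price fails to cover variable cost at any output.
Best response: produce nothing and absorb the $303 fixed cost.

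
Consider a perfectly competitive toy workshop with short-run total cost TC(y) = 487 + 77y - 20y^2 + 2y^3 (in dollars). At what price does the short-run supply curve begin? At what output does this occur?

The firm shuts down when price falls below the minimum of average variable cost. AVC = VC/y = 77 - 20y + 2y^2.
dAVC/dy = -20 + 4y = 0 gives y = 5. min AVC = 77 - 20·5 + 2·5^2 = 27.
The firm shuts down for any P below $27.

$27 per unit, at y = 5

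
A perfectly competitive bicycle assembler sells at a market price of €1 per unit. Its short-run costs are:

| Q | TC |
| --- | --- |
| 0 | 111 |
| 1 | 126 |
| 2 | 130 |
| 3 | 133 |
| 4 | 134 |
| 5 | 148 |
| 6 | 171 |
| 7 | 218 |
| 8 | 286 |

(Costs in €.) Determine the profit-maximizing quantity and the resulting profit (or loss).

Q = 0 (shut down); profit = -€111

Profit at each row (π = 1Q − TC): Q=0: -111; Q=1: -125; Q=2: -128; Q=3: -130; Q=4: -130; Q=5: -143; Q=6: -165; Q=7: -211; Q=8: -278.
Profit is highest at Q = 0. Equivalently, the lowest AVC in the table is 23/4 ≈ €5.75 at Q = 4, and P = €1 falls below it — price never covers variable cost, so the firm shuts down and loses only its fixed cost.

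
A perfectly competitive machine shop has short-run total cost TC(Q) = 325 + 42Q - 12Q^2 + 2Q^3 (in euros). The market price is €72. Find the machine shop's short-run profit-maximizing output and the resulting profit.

AVC = 42 - 12Q + 2Q^2 has its minimum €24 at Q = 3; price €72 clears that bar, so the firm operates.
With MC = 42 - 24Q + 6Q^2, P = MC on the upward-sloping part at Q* = 5.
TR = 72·5 = 360. TC = 325 + 160 = 485. Profit = 360 − 485 = -€125.
Shutting down would mean losing the fixed cost of €325, so operating at a loss of €125 is better by €200.

Profit = -€125 at Q = 5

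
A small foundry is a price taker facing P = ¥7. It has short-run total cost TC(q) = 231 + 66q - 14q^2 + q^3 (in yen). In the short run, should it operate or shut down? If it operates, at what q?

Variable cost is VC = 66q - 14q^2 + q^3, so AVC = VC/q = 66 - 14q + q^2 and MC = dTC/dq = 66 - 28q + 3q^2.
AVC hits its minimum where MC = AVC, at q = 7, giving min AVC = 66 - 14·7 + 7^2 = ¥17.
P = ¥7 lies below min AVC = ¥17; no output level covers variable cost.
Best response: produce nothing and absorb the ¥231 fixed cost.

Shut down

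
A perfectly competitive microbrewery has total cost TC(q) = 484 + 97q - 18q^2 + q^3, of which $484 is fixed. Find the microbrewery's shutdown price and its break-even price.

Shutdown price = $16; break-even price = $64

AVC = 97 - 18q + q^2; minimized at q = 9, giving min AVC = $16. That is the shutdown price.
ATC = 484/q + 97 - 18q + q^2. Setting dATC/dq = −484/q^2 − 18 + 2q = 0 gives q = 11 (since 2·11^3 − 18·11^2 = 484).
min ATC = 484/11 + 97 − 18·11 + 11^2 = $64. That is the break-even price.
For $16 ≤ P < $64 the firm produces at a loss; below $16 it shuts down.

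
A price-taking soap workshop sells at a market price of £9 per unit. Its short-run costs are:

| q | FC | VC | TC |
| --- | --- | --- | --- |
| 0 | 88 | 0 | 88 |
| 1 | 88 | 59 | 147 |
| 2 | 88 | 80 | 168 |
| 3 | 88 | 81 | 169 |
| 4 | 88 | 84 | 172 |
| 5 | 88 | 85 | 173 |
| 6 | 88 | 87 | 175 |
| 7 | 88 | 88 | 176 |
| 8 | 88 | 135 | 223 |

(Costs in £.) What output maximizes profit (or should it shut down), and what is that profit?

Compute π = P·q − TC at each output: q=0: -88; q=1: -138; q=2: -150; q=3: -142; q=4: -136; q=5: -128; q=6: -121; q=7: -113; q=8: -151.
Profit is highest at q = 0. Equivalently, the lowest AVC in the table is 88/7 ≈ £12.57 at q = 7, and P = £9 falls below it — price never covers variable cost, so the firm shuts down and loses only its fixed cost.

q = 0 (shut down); profit = -£88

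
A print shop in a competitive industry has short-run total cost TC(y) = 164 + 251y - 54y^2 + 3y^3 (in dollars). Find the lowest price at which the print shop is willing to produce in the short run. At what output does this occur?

The firm shuts down when price falls below the minimum of average variable cost. AVC = VC/y = 251 - 54y + 3y^2.
At the minimum of AVC, MC = AVC. MC = 251 - 108y + 9y^2; setting MC = AVC gives 6y^2 - 54y = 0, so y = 9. min AVC = 8.
So the shutdown price is $8.

$8 per unit, at y = 9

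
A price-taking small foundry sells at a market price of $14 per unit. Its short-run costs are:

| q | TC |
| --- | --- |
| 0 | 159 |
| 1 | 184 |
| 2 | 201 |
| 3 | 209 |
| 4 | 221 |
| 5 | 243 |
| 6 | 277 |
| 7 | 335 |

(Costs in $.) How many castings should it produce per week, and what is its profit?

q = 0 (shut down); profit = -$159

Tabulate TR − TC: q=0: -159; q=1: -170; q=2: -173; q=3: -167; q=4: -165; q=5: -173; q=6: -193; q=7: -237.
Profit is highest at q = 0. Equivalently, the lowest AVC in the table is 62/4 ≈ $15.50 at q = 4, and P = $14 falls below it — price never covers variable cost, so the firm shuts down and loses only its fixed cost.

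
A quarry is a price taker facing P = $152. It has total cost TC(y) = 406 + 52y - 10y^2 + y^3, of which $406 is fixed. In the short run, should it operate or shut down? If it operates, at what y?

Produce at y = 10

From TC, MC = TC'(y) = 52 - 20y + 3y^2 and AVC = VC/y = 52 - 10y + y^2.
AVC is minimized where dAVC/dy = -10 + 2y = 0, at y = 5; min AVC = 52 - 10·5 + 5^2 = $27.
Since P = $152 ≥ min AVC = $27, price covers variable cost and the firm should produce.
P = MC gives -100 - 20y + 3y^2 = 0, with roots -10/3 and 10. Take the larger (rising MC): y* = 10.
Check: AVC at y = 10 is $52 ≤ P, so revenue covers variable cost.
Profit = P·y − TC = 152·10 − 926 = $594.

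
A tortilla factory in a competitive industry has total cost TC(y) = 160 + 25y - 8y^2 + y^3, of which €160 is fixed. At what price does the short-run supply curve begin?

The firm shuts down when price falls below the minimum of average variable cost. AVC = VC/y = 25 - 8y + y^2.
At the minimum of AVC, MC = AVC. MC = 25 - 16y + 3y^2; setting MC = AVC gives 2y^2 - 8y = 0, so y = 4. min AVC = 9.
So the shutdown price is €9.

€9 per unit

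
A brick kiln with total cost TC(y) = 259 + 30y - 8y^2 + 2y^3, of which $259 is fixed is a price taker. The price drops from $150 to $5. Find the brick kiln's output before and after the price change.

Output falls from 6 to 0 (the firm shuts down)

AVC = 30 - 8y + 2y^2, minimized at y = 2 where min AVC = $22. MC = 30 - 16y + 6y^2.
With P = $150 above the shutdown price, P = MC gives y = 6.
At P = $5 < min AVC = $22, price no longer covers variable cost at any output, so the firm shuts down: y = 0.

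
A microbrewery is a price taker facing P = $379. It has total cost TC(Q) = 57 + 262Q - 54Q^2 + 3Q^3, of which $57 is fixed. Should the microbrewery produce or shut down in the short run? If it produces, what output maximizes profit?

From TC, MC = TC'(Q) = 262 - 108Q + 9Q^2 and AVC = VC/Q = 262 - 54Q + 3Q^2.
AVC is minimized where dAVC/dQ = -54 + 6Q = 0, at Q = 9; min AVC = 262 - 54·9 + 3·9^2 = $19.
Because $379 ≥ $19, revenue can cover variable cost; the firm operates.
Solving P = MC: -117 - 108Q + 9Q^2 = 0 ⇒ Q = -1 or 13. On the upward-sloping branch, Q* = 13.
Check: AVC at Q = 13 is $67 ≤ P, so revenue covers variable cost.
Profit = P·Q − TC = 379·13 − 928 = $3999.

Produce at Q = 13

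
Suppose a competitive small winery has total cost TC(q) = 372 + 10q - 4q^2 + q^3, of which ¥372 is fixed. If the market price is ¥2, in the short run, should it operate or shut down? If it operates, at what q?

Shut down

From TC, MC = TC'(q) = 10 - 8q + 3q^2 and AVC = VC/q = 10 - 4q + q^2.
The AVC parabola has its vertex at q = 4/2 = 2, where AVC = 10 - 4·2 + 2^2 = ¥6.
With P < min AVC (¥2 < ¥6), every unit sold adds to the loss.
Best response: produce nothing and absorb the ¥372 fixed cost.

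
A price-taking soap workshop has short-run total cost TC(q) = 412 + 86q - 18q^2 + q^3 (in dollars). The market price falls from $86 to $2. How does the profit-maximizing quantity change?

AVC = 86 - 18q + q^2, minimized at q = 9 where min AVC = $5. MC = 86 - 36q + 3q^2.
At P = $86 ≥ min AVC, set P = MC on the rising branch: q = 12.
At P = $2 < min AVC = $5, price no longer covers variable cost at any output, so the firm shuts down: q = 0.

Output falls from 12 to 0 (the firm shuts down)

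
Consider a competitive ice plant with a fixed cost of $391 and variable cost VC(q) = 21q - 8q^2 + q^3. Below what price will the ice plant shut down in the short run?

The firm shuts down when price falls below the minimum of average variable cost. AVC = VC/q = 21 - 8q + q^2.
At the minimum of AVC, MC = AVC. MC = 21 - 16q + 3q^2; setting MC = AVC gives 2q^2 - 8q = 0, so q = 4. min AVC = 5.
So the shutdown price is $5.

$5 per unit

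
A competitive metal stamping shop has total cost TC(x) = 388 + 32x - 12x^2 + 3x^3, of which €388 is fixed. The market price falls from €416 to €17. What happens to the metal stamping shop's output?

AVC = 32 - 12x + 3x^2, minimized at x = 2 where min AVC = €20. MC = 32 - 24x + 9x^2.
With P = €416 above the shutdown price, P = MC gives x = 8.
At P = €17 < min AVC = €20, price no longer covers variable cost at any output, so the firm shuts down: x = 0.

Output falls from 8 to 0 (the firm shuts down)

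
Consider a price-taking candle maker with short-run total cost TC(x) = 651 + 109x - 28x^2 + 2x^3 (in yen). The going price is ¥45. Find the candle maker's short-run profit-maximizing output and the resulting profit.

Profit = -¥395 at x = 8

AVC = 109 - 28x + 2x^2; min AVC = ¥11 at x = 7. Since P = ¥45 ≥ min AVC, the firm produces.
With MC = 109 - 56x + 6x^2, P = MC on the upward-sloping part at x* = 8.
TR = 45·8 = 360. TC = 651 + 104 = 755. Profit = 360 − 755 = -¥395.
By producing, the firm covers all variable cost plus ¥256 of fixed cost; shutting down would lose the full ¥651.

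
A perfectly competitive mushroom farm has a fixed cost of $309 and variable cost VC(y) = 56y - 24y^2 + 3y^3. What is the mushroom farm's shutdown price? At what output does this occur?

The shutdown price is the minimum of AVC. VC = 56y - 24y^2 + 3y^3, so AVC = 56 - 24y + 3y^2.
At the minimum of AVC, MC = AVC. MC = 56 - 48y + 9y^2; setting MC = AVC gives 6y^2 - 24y = 0, so y = 4. min AVC = 8.
For P < $8 the firm produces nothing.

$8 per unit, at y = 4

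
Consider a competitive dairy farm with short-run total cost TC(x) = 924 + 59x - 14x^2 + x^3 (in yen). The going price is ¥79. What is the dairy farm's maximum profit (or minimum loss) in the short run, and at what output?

AVC = 59 - 14x + x^2; min AVC = ¥10 at x = 7. Since P = ¥79 ≥ min AVC, the firm produces.
With MC = 59 - 28x + 3x^2, P = MC on the upward-sloping part at x* = 10.
TR = 79·10 = 790. TC = 924 + 190 = 1114. Profit = 790 − 1114 = -¥324.
By producing, the firm covers all variable cost plus ¥600 of fixed cost; shutting down would lose the full ¥924.

Profit = -¥324 at x = 10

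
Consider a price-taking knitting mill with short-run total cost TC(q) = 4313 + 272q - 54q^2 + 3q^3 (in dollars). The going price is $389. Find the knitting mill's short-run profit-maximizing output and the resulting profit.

AVC = 272 - 54q + 3q^2; min AVC = $29 at q = 9. Since P = $389 ≥ min AVC, the firm produces.
MC = 272 - 108q + 9q^2. Setting P = MC and taking the root on the rising branch gives q* = 13.
TR = 389·13 = 5057. TC = 4313 + 1001 = 5314. Profit = 5057 − 5314 = -$257.
By producing, the firm covers all variable cost plus $4056 of fixed cost; shutting down would lose the full $4313.

Profit = -$257 at q = 13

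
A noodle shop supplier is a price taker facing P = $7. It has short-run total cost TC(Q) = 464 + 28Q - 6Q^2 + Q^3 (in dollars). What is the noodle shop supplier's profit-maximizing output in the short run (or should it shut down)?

Shut down

Strip out fixed cost: VC = 28Q - 6Q^2 + Q^3. Then AVC = 28 - 6Q + Q^2 and MC = 28 - 12Q + 3Q^2.
AVC hits its minimum where MC = AVC, at Q = 3, giving min AVC = 28 - 6·3 + 3^2 = $19.
Since P = $7 < min AVC = $19, price fails to cover variable cost at any output.
Shutting down limits the loss to fixed cost, $464.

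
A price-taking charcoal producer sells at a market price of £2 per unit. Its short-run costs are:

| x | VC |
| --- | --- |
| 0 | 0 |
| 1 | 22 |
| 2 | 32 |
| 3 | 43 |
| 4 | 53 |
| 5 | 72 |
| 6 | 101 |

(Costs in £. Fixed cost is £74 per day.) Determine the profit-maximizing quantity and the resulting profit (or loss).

x = 0 (shut down); profit = -£74

Tabulate TR − TC: x=0: -74; x=1: -94; x=2: -102; x=3: -111; x=4: -119; x=5: -136; x=6: -163.
Profit is highest at x = 0. Equivalently, the lowest AVC in the table is 53/4 ≈ £13.25 at x = 4, and P = £2 falls below it — price never covers variable cost, so the firm shuts down and loses only its fixed cost.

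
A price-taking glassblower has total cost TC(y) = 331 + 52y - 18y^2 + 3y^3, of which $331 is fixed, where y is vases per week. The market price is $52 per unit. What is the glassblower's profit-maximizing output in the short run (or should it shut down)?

Strip out fixed cost: VC = 52y - 18y^2 + 3y^3. Then AVC = 52 - 18y + 3y^2 and MC = 52 - 36y + 9y^2.
The AVC parabola has its vertex at y = 18/6 = 3, where AVC = 52 - 18·3 + 3·3^2 = $25.
P = $52 exceeds min AVC = $25, so the firm stays open.
P = MC gives -36y + 9y^2 = 0, with roots 0 and 4. Take the larger (rising MC): y* = 4.
Check: AVC at y = 4 is $28 ≤ P, so revenue covers variable cost.
Profit = P·y − TC = 52·4 − 443 = -$235, a loss, but smaller than the $331 fixed cost the firm would lose by shutting down.

Produce at y = 4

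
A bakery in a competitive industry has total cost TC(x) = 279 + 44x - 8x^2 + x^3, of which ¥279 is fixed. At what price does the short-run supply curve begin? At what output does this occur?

¥28 per unit, at x = 4

The firm shuts down when price falls below the minimum of average variable cost. AVC = VC/x = 44 - 8x + x^2.
At the minimum of AVC, MC = AVC. MC = 44 - 16x + 3x^2; setting MC = AVC gives 2x^2 - 8x = 0, so x = 4. min AVC = 28.
So the shutdown price is ¥28.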